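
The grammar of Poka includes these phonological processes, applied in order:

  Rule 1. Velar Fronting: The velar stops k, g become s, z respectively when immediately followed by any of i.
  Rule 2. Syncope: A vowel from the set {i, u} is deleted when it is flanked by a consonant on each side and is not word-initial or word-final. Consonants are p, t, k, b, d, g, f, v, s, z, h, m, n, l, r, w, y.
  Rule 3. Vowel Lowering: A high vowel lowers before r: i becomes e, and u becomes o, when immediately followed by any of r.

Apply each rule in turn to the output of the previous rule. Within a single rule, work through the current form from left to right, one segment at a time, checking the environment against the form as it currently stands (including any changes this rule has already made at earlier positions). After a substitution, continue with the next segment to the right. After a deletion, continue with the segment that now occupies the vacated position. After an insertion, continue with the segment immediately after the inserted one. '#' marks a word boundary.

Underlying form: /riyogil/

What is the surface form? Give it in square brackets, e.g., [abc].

Rule 1 Velar Fronting: [riyogil] → [riyozil]
Rule 2 Syncope: [riyozil] → [ryozl]
Rule 3 Vowel Lowering: no change — [ryozl]

[ryozl]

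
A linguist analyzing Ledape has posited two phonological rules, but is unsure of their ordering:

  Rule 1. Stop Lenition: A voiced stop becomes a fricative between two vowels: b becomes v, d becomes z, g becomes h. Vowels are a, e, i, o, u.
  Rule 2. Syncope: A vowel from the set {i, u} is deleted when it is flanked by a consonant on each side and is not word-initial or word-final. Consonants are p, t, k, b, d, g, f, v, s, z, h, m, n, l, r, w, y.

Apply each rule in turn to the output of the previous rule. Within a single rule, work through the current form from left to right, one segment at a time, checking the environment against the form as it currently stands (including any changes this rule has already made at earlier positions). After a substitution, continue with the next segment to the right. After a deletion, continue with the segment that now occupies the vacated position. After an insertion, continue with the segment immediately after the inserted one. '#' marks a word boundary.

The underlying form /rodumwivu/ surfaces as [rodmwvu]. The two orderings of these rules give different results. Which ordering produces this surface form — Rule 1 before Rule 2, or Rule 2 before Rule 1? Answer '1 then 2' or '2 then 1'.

Order 1 then 2:
  1 Stop Lenition: [rodumwivu] → [rozumwivu]
  2 Syncope: [rozumwivu] → [rozmwvu]
  result: [rozmwvu]
Order 2 then 1:
  2 Syncope: [rodumwivu] → [rodmwvu]
  1 Stop Lenition: no change — [rodmwvu]
  result: [rodmwvu]

2 then 1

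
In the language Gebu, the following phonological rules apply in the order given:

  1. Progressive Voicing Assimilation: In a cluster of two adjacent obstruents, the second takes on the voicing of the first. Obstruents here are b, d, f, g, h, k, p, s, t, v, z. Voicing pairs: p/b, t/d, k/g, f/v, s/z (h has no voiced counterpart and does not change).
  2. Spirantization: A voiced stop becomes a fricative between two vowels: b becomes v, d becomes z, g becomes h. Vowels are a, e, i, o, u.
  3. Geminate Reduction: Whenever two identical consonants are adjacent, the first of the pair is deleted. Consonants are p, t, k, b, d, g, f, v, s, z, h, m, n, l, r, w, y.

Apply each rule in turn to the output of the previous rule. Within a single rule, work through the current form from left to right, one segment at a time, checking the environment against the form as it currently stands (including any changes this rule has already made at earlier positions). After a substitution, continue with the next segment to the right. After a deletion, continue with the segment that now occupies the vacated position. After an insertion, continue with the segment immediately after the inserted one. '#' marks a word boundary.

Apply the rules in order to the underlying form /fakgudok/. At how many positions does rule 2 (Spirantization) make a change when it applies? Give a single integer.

1 Progressive Voicing Assimilation: [fakgudok] → [fakkudok]
2 Spirantization: [fakkudok] → [fakkuzok]
3 Geminate Reduction: [fakkuzok] → [fakuzok]
Rule 2 changed 1 position(s).

1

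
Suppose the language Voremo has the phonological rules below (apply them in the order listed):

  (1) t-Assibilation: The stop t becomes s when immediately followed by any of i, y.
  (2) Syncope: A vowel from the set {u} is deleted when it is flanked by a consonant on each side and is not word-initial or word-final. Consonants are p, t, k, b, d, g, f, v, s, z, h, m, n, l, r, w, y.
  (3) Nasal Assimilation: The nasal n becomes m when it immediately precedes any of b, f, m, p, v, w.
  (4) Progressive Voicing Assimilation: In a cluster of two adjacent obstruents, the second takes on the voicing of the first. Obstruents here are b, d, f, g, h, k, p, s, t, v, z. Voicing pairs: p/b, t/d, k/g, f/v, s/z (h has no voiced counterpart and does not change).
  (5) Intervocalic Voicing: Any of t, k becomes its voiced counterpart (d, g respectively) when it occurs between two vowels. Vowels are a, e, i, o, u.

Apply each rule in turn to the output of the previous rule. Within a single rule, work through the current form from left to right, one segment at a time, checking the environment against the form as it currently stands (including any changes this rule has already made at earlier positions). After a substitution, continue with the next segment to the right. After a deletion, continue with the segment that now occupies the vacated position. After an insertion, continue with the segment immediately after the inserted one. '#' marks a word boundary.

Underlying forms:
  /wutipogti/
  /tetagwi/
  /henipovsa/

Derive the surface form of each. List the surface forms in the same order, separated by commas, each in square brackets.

/wutipogti/:
  (1) t-Assibilation: [wutipogti] → [wusipogsi]
  (2) Syncope: [wusipogsi] → [wsipogsi]
  (3) Nasal Assimilation: no change — [wsipogsi]
  (4) Progressive Voicing Assimilation: [wsipogsi] → [wsipogzi]
  (5) Intervocalic Voicing: no change — [wsipogzi]
/tetagwi/:
  (1) t-Assibilation: no change — [tetagwi]
  (2) Syncope: no change — [tetagwi]
  (3) Nasal Assimilation: no change — [tetagwi]
  (4) Progressive Voicing Assimilation: no change — [tetagwi]
  (5) Intervocalic Voicing: [tetagwi] → [tedagwi]
/henipovsa/:
  (1) t-Assibilation: no change — [henipovsa]
  (2) Syncope: no change — [henipovsa]
  (3) Nasal Assimilation: no change — [henipovsa]
  (4) Progressive Voicing Assimilation: [henipovsa] → [henipovza]
  (5) Intervocalic Voicing: no change — [henipovza]

[wsipogzi], [tedagwi], [henipovza]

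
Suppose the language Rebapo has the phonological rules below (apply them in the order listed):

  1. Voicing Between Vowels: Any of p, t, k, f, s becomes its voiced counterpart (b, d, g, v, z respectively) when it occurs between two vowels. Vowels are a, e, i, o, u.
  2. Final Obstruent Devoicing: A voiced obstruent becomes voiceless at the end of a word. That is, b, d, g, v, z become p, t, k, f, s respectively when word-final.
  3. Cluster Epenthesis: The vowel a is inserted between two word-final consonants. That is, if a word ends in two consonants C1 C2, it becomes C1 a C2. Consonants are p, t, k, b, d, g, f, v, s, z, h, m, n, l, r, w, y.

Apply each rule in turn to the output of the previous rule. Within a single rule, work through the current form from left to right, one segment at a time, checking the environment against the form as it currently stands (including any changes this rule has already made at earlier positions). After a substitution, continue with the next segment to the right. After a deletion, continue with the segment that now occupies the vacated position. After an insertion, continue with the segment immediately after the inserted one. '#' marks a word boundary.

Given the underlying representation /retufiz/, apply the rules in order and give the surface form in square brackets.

[reduvis]

1 Voicing Between Vowels: [retufiz] → [reduviz]
2 Final Obstruent Devoicing: [reduviz] → [reduvis]
3 Cluster Epenthesis: no change — [reduvis]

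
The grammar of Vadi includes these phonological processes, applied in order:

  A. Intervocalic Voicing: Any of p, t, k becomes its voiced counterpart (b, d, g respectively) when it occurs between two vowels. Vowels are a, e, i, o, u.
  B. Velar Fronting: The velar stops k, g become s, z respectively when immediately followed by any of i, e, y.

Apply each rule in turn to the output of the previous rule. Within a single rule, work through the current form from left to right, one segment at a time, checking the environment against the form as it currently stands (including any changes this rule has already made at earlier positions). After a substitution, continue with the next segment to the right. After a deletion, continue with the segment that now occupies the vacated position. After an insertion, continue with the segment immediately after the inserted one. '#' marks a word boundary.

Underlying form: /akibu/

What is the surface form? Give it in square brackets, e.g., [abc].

[azibu]

A Intervocalic Voicing: [akibu] → [agibu]
B Velar Fronting: [agibu] → [azibu]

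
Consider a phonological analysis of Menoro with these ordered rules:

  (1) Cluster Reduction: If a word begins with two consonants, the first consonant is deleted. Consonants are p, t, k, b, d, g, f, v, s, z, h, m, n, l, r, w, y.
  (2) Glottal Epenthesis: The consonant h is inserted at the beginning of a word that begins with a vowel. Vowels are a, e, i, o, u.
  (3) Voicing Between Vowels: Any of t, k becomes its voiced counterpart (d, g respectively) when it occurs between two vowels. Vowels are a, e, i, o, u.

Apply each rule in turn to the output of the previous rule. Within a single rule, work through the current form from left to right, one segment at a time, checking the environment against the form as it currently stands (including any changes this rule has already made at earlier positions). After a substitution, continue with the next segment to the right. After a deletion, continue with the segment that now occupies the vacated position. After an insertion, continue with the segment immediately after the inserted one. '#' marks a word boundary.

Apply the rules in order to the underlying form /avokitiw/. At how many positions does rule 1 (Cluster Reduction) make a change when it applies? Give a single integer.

0

(1) Cluster Reduction: no change — [avokitiw]
(2) Glottal Epenthesis: [avokitiw] → [havokitiw]
(3) Voicing Between Vowels: [havokitiw] → [havogidiw]
Rule 1 changed 0 position(s).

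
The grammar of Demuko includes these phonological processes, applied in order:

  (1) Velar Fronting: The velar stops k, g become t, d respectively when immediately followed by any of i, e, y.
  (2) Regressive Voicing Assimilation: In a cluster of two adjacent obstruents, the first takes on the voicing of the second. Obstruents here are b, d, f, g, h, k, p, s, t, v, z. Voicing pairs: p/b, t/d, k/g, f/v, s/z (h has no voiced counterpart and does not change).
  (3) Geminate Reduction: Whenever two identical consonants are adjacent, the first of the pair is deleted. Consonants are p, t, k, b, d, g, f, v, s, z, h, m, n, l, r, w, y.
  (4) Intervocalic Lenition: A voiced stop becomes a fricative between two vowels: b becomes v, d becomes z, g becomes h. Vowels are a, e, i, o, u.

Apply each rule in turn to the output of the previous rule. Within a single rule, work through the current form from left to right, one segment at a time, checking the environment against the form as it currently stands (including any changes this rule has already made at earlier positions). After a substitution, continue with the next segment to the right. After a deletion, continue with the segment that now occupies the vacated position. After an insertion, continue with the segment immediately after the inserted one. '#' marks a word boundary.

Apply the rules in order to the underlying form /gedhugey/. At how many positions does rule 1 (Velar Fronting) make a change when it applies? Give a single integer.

2

(1) Velar Fronting: [gedhugey] → [dedhudey]
(2) Regressive Voicing Assimilation: [dedhudey] → [dethudey]
(3) Geminate Reduction: no change — [dethudey]
(4) Intervocalic Lenition: [dethudey] → [dethuzey]
Rule 1 changed 2 position(s).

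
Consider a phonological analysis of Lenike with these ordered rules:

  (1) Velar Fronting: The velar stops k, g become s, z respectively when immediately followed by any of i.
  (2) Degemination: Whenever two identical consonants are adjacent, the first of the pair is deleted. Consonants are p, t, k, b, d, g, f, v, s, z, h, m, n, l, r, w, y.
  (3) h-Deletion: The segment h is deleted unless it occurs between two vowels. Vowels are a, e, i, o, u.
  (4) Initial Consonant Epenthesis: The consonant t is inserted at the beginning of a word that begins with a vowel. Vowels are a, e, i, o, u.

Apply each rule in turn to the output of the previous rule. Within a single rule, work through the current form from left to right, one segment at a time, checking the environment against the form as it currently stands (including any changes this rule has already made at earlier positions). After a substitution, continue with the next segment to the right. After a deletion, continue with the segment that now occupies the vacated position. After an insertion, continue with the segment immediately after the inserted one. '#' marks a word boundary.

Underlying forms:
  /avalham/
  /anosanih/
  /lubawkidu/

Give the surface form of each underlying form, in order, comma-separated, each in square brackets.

/avalham/:
  (1) Velar Fronting: no change — [avalham]
  (2) Degemination: no change — [avalham]
  (3) h-Deletion: [avalham] → [avalam]
  (4) Initial Consonant Epenthesis: [avalam] → [tavalam]
/anosanih/:
  (1) Velar Fronting: no change — [anosanih]
  (2) Degemination: no change — [anosanih]
  (3) h-Deletion: [anosanih] → [anosani]
  (4) Initial Consonant Epenthesis: [anosani] → [tanosani]
/lubawkidu/:
  (1) Velar Fronting: [lubawkidu] → [lubawsidu]
  (2) Degemination: no change — [lubawsidu]
  (3) h-Deletion: no change — [lubawsidu]
  (4) Initial Consonant Epenthesis: no change — [lubawsidu]

[tavalam], [tanosani], [lubawsidu]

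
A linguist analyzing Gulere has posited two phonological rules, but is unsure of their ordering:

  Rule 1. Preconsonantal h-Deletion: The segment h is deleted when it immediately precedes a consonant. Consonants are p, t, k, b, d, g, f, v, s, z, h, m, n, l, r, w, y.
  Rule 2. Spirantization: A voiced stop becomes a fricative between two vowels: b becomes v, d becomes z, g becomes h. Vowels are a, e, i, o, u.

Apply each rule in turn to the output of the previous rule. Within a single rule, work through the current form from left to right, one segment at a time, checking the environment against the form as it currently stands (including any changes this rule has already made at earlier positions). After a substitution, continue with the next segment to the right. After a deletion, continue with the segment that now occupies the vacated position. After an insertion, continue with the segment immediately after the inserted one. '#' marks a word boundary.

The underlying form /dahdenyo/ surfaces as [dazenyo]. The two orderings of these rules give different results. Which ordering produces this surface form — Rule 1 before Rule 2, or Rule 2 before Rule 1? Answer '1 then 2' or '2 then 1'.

Order 1 then 2:
  1 Preconsonantal h-Deletion: [dahdenyo] → [dadenyo]
  2 Spirantization: [dadenyo] → [dazenyo]
  result: [dazenyo]
Order 2 then 1:
  2 Spirantization: no change — [dahdenyo]
  1 Preconsonantal h-Deletion: [dahdenyo] → [dadenyo]
  result: [dadenyo]

1 then 2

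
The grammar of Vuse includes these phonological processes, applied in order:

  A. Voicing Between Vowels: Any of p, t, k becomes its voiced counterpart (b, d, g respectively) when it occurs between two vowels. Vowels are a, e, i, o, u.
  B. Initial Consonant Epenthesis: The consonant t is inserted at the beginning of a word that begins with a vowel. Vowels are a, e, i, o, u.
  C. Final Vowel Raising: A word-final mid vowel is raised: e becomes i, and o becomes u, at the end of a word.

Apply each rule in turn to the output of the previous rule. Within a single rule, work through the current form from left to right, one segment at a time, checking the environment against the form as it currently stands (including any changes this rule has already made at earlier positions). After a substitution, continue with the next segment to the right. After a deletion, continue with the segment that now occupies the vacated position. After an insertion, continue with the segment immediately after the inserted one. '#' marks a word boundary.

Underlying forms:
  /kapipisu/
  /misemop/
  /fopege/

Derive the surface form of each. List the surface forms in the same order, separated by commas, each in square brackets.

/kapipisu/:
  A Voicing Between Vowels: [kapipisu] → [kabibisu]
  B Initial Consonant Epenthesis: no change — [kabibisu]
  C Final Vowel Raising: no change — [kabibisu]
/misemop/:
  A Voicing Between Vowels: no change — [misemop]
  B Initial Consonant Epenthesis: no change — [misemop]
  C Final Vowel Raising: no change — [misemop]
/fopege/:
  A Voicing Between Vowels: [fopege] → [fobege]
  B Initial Consonant Epenthesis: no change — [fobege]
  C Final Vowel Raising: [fobege] → [fobegi]

[kabibisu], [misemop], [fobegi]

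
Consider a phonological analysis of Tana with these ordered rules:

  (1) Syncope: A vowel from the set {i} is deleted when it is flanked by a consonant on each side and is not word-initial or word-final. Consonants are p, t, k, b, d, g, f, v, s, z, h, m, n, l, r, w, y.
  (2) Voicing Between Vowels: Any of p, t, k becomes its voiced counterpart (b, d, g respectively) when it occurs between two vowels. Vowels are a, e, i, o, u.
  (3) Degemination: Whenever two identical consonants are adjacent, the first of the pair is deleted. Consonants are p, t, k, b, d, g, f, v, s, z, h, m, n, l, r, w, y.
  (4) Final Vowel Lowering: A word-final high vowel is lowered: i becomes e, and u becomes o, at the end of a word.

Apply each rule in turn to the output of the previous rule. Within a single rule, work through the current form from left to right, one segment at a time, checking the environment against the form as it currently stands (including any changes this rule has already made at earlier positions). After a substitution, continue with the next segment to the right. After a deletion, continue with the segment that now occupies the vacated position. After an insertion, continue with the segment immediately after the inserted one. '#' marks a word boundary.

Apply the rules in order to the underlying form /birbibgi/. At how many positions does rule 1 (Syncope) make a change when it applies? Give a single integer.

(1) Syncope: [birbibgi] → [brbbgi]
(2) Voicing Between Vowels: no change — [brbbgi]
(3) Degemination: [brbbgi] → [brbgi]
(4) Final Vowel Lowering: [brbgi] → [brbge]
Rule 1 changed 2 position(s).

2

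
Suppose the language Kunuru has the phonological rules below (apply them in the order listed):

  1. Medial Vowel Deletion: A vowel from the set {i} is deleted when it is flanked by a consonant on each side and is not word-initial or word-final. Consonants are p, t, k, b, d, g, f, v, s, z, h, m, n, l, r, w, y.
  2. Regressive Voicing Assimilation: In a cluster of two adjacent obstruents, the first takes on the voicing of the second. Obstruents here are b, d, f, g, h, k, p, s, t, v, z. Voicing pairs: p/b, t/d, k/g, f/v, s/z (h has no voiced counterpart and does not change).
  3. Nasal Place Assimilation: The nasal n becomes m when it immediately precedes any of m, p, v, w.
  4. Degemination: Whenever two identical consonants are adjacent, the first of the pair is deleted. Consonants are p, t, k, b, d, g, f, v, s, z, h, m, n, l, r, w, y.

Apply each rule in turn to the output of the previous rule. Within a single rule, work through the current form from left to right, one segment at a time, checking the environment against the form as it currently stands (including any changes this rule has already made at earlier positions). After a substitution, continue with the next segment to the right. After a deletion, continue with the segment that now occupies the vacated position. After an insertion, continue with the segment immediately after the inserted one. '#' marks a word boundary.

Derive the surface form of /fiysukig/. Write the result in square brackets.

[fysug]

1 Medial Vowel Deletion: [fiysukig] → [fysukg]
2 Regressive Voicing Assimilation: [fysukg] → [fysugg]
3 Nasal Place Assimilation: no change — [fysugg]
4 Degemination: [fysugg] → [fysug]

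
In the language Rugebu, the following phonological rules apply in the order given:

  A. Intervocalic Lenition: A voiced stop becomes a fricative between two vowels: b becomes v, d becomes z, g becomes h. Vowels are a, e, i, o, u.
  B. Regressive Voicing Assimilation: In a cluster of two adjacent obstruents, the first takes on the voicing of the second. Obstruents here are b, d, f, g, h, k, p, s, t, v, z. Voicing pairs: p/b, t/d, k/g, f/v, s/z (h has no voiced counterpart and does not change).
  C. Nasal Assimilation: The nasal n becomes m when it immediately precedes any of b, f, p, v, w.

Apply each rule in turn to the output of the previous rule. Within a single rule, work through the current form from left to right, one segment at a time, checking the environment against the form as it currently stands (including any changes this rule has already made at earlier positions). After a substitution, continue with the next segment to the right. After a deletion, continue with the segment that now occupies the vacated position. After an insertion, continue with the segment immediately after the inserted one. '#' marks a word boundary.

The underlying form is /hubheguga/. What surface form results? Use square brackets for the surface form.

A Intervocalic Lenition: [hubheguga] → [hubhehuha]
B Regressive Voicing Assimilation: [hubhehuha] → [huphehuha]
C Nasal Assimilation: no change — [huphehuha]

[huphehuha]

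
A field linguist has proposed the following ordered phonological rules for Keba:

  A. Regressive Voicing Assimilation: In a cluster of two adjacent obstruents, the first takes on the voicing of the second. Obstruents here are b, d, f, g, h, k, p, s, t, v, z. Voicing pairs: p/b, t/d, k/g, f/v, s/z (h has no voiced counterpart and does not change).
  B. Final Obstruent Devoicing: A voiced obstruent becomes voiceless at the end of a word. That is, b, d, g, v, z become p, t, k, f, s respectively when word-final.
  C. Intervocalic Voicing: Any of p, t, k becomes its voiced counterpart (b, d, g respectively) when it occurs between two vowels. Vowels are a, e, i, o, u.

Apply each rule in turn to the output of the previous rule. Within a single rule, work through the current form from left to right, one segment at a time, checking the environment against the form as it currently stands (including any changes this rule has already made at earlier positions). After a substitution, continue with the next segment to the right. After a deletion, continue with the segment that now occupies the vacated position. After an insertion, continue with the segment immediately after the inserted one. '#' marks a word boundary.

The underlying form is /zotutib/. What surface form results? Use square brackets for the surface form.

A Regressive Voicing Assimilation: no change — [zotutib]
B Final Obstruent Devoicing: [zotutib] → [zotutip]
C Intervocalic Voicing: [zotutip] → [zodudip]

[zodudip]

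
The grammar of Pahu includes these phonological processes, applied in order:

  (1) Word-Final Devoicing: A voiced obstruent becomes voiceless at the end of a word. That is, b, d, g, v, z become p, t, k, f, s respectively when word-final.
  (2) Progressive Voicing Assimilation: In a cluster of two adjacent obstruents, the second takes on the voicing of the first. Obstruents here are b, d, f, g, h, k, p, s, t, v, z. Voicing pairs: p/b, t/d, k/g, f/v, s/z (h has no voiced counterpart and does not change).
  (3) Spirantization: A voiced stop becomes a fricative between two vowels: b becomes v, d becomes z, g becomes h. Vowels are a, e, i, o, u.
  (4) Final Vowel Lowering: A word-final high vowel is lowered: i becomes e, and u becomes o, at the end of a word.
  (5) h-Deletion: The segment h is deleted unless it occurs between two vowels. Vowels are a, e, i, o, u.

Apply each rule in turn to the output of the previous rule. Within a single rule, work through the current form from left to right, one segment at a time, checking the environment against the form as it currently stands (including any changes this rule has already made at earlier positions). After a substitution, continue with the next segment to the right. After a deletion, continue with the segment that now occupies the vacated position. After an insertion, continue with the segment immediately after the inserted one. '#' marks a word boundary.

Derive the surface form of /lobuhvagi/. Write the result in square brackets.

(1) Word-Final Devoicing: no change — [lobuhvagi]
(2) Progressive Voicing Assimilation: [lobuhvagi] → [lobuhfagi]
(3) Spirantization: [lobuhfagi] → [lovuhfahi]
(4) Final Vowel Lowering: [lovuhfahi] → [lovuhfahe]
(5) h-Deletion: [lovuhfahe] → [lovufahe]

[lovufahe]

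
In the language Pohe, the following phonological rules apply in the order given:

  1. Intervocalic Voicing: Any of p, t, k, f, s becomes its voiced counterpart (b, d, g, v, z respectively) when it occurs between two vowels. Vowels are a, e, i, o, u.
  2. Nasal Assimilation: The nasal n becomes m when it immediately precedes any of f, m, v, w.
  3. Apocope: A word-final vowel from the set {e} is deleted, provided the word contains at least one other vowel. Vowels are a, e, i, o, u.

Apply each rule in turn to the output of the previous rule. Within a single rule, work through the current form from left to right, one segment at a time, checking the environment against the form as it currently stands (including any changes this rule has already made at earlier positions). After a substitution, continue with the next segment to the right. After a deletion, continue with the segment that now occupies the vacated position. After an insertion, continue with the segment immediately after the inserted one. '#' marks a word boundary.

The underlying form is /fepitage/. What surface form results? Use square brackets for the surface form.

[febidag]

1 Intervocalic Voicing: [fepitage] → [febidage]
2 Nasal Assimilation: no change — [febidage]
3 Apocope: [febidage] → [febidag]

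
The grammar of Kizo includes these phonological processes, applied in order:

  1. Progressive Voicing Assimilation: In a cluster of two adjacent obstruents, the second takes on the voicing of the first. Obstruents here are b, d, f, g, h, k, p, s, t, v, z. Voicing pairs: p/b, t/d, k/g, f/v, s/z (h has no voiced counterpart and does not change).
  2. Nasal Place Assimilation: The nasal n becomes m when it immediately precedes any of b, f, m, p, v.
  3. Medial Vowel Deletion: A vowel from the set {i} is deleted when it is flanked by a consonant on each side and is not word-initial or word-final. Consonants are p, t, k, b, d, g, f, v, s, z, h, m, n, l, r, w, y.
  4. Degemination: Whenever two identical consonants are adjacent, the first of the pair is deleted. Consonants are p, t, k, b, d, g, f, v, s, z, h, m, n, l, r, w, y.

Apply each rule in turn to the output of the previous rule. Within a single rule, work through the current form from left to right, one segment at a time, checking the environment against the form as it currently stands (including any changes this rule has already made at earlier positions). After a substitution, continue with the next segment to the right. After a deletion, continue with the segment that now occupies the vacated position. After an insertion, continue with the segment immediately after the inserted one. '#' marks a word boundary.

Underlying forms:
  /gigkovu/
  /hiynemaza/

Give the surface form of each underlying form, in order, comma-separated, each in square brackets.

/gigkovu/:
  1 Progressive Voicing Assimilation: [gigkovu] → [giggovu]
  2 Nasal Place Assimilation: no change — [giggovu]
  3 Medial Vowel Deletion: [giggovu] → [gggovu]
  4 Degemination: [gggovu] → [govu]
/hiynemaza/:
  1 Progressive Voicing Assimilation: no change — [hiynemaza]
  2 Nasal Place Assimilation: no change — [hiynemaza]
  3 Medial Vowel Deletion: [hiynemaza] → [hynemaza]
  4 Degemination: no change — [hynemaza]

[govu], [hynemaza]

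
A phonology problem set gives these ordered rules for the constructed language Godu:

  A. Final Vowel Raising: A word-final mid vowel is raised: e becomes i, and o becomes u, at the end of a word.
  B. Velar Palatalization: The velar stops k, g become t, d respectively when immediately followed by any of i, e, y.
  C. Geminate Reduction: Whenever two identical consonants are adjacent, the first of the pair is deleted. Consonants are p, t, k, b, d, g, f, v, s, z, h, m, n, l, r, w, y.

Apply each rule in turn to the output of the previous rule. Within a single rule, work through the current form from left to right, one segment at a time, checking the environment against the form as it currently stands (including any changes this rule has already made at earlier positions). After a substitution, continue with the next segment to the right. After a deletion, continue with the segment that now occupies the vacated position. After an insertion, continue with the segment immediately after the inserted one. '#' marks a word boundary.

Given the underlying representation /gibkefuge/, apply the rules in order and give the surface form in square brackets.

A Final Vowel Raising: [gibkefuge] → [gibkefugi]
B Velar Palatalization: [gibkefugi] → [dibtefudi]
C Geminate Reduction: no change — [dibtefudi]

[dibtefudi]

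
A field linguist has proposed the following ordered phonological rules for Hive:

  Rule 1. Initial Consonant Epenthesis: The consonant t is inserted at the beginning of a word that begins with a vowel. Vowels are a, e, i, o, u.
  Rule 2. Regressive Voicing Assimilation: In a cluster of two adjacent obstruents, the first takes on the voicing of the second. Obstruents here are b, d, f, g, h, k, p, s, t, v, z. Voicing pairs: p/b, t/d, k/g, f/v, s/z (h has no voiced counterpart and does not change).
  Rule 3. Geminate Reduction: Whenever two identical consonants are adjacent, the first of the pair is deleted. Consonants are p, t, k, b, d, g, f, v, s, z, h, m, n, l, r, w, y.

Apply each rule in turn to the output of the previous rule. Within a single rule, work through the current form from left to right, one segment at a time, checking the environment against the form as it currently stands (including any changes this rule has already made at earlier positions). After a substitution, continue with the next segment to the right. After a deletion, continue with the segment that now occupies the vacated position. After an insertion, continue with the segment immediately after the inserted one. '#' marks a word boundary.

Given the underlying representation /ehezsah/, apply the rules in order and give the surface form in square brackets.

[tehesah]

Rule 1 Initial Consonant Epenthesis: [ehezsah] → [tehezsah]
Rule 2 Regressive Voicing Assimilation: [tehezsah] → [tehessah]
Rule 3 Geminate Reduction: [tehessah] → [tehesah]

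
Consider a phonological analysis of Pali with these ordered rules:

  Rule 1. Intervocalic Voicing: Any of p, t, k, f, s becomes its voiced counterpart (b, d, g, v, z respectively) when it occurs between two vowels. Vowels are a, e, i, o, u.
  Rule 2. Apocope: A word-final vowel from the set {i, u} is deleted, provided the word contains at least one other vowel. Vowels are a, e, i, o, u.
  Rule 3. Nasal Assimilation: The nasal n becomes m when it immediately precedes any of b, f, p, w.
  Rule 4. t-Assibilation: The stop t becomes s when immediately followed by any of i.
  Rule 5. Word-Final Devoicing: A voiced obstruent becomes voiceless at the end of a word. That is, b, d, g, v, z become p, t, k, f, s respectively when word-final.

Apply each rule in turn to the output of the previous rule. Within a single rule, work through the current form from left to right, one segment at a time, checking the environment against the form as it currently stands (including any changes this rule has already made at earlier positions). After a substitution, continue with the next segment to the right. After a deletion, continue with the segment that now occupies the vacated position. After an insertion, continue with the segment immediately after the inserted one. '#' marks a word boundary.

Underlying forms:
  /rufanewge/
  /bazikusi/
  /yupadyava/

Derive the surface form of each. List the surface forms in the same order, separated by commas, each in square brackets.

[ruvanewge], [bazigus], [yubadyava]

/rufanewge/:
  Rule 1 Intervocalic Voicing: [rufanewge] → [ruvanewge]
  Rule 2 Apocope: no change — [ruvanewge]
  Rule 3 Nasal Assimilation: no change — [ruvanewge]
  Rule 4 t-Assibilation: no change — [ruvanewge]
  Rule 5 Word-Final Devoicing: no change — [ruvanewge]
/bazikusi/:
  Rule 1 Intervocalic Voicing: [bazikusi] → [baziguzi]
  Rule 2 Apocope: [baziguzi] → [baziguz]
  Rule 3 Nasal Assimilation: no change — [baziguz]
  Rule 4 t-Assibilation: no change — [baziguz]
  Rule 5 Word-Final Devoicing: [baziguz] → [bazigus]
/yupadyava/:
  Rule 1 Intervocalic Voicing: [yupadyava] → [yubadyava]
  Rule 2 Apocope: no change — [yubadyava]
  Rule 3 Nasal Assimilation: no change — [yubadyava]
  Rule 4 t-Assibilation: no change — [yubadyava]
  Rule 5 Word-Final Devoicing: no change — [yubadyava]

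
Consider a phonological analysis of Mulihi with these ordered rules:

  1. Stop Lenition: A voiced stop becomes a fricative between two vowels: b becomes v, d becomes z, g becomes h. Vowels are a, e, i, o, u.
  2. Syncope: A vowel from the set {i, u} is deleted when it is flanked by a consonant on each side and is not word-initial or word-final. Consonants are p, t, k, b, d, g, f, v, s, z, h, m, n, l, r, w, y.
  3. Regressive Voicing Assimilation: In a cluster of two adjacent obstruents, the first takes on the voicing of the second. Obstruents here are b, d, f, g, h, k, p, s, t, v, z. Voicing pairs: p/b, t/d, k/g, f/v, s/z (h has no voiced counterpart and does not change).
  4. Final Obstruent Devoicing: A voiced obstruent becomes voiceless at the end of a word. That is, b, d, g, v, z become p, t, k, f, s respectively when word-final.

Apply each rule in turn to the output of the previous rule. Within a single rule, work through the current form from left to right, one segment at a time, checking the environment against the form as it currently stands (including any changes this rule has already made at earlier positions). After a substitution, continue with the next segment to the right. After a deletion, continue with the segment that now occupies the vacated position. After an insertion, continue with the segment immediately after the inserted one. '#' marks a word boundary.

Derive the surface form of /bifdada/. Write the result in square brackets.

1 Stop Lenition: [bifdada] → [bifdaza]
2 Syncope: [bifdaza] → [bfdaza]
3 Regressive Voicing Assimilation: [bfdaza] → [pvdaza]
4 Final Obstruent Devoicing: no change — [pvdaza]

[pvdaza]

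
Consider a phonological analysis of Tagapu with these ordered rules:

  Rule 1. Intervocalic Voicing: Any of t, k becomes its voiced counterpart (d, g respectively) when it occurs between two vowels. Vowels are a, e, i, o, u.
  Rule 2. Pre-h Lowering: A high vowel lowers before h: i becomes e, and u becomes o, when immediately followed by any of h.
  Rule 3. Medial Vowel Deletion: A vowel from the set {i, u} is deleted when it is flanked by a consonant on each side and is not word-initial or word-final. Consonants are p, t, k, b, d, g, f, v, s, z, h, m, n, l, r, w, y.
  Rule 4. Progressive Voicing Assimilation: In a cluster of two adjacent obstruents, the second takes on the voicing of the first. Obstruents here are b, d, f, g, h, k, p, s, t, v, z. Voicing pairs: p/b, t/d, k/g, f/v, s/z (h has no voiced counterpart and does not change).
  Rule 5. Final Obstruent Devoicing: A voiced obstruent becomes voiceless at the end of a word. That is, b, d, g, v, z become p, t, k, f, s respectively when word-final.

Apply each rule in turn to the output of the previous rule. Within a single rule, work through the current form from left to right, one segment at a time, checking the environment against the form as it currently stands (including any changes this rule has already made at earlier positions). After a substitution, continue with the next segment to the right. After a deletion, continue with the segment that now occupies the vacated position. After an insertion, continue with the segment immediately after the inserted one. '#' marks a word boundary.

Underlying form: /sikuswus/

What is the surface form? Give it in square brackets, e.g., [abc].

[sksws]

Rule 1 Intervocalic Voicing: [sikuswus] → [siguswus]
Rule 2 Pre-h Lowering: no change — [siguswus]
Rule 3 Medial Vowel Deletion: [siguswus] → [sgsws]
Rule 4 Progressive Voicing Assimilation: [sgsws] → [sksws]
Rule 5 Final Obstruent Devoicing: no change — [sksws]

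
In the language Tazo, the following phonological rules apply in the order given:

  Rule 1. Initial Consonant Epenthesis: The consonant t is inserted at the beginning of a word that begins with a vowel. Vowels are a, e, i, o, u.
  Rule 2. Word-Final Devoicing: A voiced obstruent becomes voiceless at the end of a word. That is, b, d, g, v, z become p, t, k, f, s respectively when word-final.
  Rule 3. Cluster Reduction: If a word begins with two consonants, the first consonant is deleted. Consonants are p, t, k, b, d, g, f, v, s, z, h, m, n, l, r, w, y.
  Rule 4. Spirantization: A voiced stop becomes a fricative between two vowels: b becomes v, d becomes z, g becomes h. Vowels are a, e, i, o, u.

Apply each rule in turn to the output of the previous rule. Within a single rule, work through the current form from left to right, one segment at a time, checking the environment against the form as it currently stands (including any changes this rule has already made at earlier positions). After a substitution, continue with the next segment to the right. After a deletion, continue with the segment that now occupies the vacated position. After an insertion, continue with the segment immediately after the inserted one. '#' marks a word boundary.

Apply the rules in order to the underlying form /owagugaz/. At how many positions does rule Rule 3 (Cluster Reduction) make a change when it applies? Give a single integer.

Rule 1 Initial Consonant Epenthesis: [owagugaz] → [towagugaz]
Rule 2 Word-Final Devoicing: [towagugaz] → [towagugas]
Rule 3 Cluster Reduction: no change — [towagugas]
Rule 4 Spirantization: [towagugas] → [towahuhas]
Rule Rule 3 changed 0 position(s).

0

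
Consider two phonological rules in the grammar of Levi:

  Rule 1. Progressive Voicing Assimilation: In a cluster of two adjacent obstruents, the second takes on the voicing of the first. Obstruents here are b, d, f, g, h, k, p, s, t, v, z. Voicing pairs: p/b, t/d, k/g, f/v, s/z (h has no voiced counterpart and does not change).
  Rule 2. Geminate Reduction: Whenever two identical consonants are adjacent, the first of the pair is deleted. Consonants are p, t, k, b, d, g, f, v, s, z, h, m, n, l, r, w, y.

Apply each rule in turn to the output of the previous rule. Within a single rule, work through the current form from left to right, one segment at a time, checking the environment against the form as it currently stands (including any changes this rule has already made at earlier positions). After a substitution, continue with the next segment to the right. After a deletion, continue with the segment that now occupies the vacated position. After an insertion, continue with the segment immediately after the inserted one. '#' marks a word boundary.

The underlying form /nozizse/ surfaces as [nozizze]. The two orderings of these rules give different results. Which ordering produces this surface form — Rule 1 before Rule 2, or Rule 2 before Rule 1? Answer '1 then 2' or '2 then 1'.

Order 1 then 2:
  1 Progressive Voicing Assimilation: [nozizse] → [nozizze]
  2 Geminate Reduction: [nozizze] → [nozize]
  result: [nozize]
Order 2 then 1:
  2 Geminate Reduction: no change — [nozizse]
  1 Progressive Voicing Assimilation: [nozizse] → [nozizze]
  result: [nozizze]

2 then 1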